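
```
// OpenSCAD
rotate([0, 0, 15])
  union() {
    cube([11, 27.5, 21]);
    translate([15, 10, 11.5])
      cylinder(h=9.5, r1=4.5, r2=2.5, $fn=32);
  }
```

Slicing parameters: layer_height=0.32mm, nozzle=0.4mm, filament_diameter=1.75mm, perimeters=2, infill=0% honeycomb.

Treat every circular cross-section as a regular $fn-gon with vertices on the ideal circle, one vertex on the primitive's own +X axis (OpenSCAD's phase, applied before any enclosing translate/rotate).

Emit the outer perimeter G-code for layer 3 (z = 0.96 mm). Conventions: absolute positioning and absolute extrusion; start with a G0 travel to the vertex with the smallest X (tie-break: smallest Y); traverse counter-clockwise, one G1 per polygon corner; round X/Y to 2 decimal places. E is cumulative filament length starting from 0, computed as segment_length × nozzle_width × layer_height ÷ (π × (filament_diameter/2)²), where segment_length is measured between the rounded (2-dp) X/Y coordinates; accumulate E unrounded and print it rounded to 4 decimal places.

G0 X-7.12 Y26.56 Z0.96
G1 X0.00 Y0.00 E1.4633
G1 X10.63 Y2.85 E2.0490
G1 X3.51 Y29.41 E3.5123
G1 X-7.12 Y26.56 E4.0980

At z = 0.96 mm: the cube is present — its section is the full 11×27.5 rectangle; the cone at (15, 10) is not intersected at this z (z outside [11.5, 21]); Merging all regions: only the 11×27.5 cube is present, so the union is just that shape — 1 connected region; (whole slice rotated 15° about Z — lengths, areas and connectivity unchanged). The outline is a single polygon with 4 vertices. Extrusion per mm of travel: 0.4 × 0.32 / (π × 0.875²) = 0.053216. Accumulating E over each segment gives final E = 4.0980.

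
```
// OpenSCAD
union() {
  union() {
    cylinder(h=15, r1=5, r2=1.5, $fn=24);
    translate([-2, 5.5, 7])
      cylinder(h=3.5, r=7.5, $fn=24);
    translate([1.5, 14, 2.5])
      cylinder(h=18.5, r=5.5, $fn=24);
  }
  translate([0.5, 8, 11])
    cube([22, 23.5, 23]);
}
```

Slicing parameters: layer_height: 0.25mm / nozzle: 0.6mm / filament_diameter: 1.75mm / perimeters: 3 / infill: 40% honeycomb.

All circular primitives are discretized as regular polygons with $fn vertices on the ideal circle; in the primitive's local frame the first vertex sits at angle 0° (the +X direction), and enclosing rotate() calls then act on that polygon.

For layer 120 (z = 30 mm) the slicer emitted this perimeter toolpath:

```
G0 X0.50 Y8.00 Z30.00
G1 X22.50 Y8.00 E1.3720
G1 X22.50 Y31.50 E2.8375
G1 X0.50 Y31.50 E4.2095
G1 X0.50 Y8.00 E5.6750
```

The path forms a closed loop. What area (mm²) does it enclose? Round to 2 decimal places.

517.00 mm²

Apply the shoelace formula to the sequence of (X, Y) vertices; enclosed area = 517.00 mm².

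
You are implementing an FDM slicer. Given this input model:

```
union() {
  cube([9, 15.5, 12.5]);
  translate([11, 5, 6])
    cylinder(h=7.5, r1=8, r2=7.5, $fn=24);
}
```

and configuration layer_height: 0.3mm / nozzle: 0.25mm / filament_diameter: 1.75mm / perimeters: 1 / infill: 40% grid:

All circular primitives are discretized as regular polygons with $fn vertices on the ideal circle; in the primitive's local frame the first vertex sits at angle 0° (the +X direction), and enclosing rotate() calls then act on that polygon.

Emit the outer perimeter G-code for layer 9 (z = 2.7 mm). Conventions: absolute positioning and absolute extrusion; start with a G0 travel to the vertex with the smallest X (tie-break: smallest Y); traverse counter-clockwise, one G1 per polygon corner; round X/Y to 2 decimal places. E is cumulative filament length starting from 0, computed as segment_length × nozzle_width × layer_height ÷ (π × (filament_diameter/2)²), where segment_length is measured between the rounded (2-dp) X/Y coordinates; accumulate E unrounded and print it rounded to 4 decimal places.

At z = 2.7 mm: the 9×15.5 cube contributes its full rectangle; the cone at (11, 5) does not reach this height (z outside [6, 13.5]); Merging all regions: only the 9×15.5 cube is present, so the union is just that shape — 1 connected region. The outline is a single polygon with 4 vertices. Extrusion per mm of travel: 0.25 × 0.3 / (π × 0.875²) = 0.031181. Accumulating E over each segment gives final E = 1.5279.

G0 X0.00 Y0.00 Z2.70
G1 X9.00 Y0.00 E0.2806
G1 X9.00 Y15.50 E0.7639
G1 X0.00 Y15.50 E1.0446
G1 X0.00 Y0.00 E1.5279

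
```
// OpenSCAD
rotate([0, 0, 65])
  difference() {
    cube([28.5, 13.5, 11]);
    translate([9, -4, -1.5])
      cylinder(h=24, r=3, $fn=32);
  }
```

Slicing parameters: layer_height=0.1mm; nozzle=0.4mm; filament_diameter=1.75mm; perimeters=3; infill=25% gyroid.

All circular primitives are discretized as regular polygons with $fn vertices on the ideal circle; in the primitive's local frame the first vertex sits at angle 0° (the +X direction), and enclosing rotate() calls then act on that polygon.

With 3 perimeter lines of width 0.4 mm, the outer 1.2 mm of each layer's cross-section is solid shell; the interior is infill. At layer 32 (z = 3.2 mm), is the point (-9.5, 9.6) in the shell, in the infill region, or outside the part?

At z = 3.2 mm: the 28.5×13.5 cube contributes its full rectangle; the r=3 cylinder at (9, -4) gives a regular 32-gon of circumradius 3 (constant along its height); Taking the first minus the rest: starting from the 28.5×13.5 cube, the r=3 cylinder at (9, -4) misses the remaining region (no effect) — 1 connected region; (whole slice rotated 65° about Z — lengths, areas and connectivity unchanged). Overall, the cross-section is a single solid region. Undo the 65° rotation: the query point maps to (4.686, 12.667) in the un-rotated model frame. The nearest boundary edge runs (0.00, 13.50)→(28.50, 13.50); distance from the point to it = 0.83 mm. The point is inside the cross-section, 0.83 mm from the nearest boundary — within the 1.2 mm shell band (3 × 0.4).

shell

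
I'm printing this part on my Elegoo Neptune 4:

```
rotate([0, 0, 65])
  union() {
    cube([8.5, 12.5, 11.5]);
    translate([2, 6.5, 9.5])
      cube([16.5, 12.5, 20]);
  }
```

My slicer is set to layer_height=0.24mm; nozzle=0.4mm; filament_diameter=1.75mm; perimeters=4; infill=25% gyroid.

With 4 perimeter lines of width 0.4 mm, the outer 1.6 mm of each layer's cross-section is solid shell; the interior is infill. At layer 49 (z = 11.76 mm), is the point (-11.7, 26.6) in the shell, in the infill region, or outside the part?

At z = 11.76 mm: the cube does not reach this height (z outside [0, 11.5]); the cube at (2, 6.5) is present — its section is the full 16.5×12.5 rectangle; Merging all regions: only the 16.5×12.5 cube at (2, 6.5) is present, so the union is just that shape — 1 connected region; (rotated 65° about Z; rotation is an isometry so areas/perimeters/island counts are preserved). Overall, the cross-section is a single solid region. Undo the 65° rotation: the query point maps to (19.163, 21.845) in the un-rotated model frame. The nearest boundary edge runs (18.50, 6.50)→(18.50, 19.00); distance from the point to it = 2.92 mm. The point is not inside any of the regions above, so it lies outside the cross-section (2.92 mm from the nearest boundary).

outside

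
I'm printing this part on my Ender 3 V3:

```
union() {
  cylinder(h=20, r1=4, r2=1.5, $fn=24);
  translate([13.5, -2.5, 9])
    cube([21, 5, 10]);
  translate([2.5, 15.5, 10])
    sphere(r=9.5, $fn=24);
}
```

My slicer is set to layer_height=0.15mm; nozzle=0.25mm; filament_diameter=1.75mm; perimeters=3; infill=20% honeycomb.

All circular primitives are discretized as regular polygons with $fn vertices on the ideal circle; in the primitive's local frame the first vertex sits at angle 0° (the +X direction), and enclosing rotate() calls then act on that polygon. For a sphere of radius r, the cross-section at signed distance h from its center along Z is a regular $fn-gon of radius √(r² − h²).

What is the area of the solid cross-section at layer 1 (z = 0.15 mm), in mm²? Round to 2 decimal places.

49.23 mm²

At z = 0.15 mm: the cone: at t=0.007 of its height the radius interpolates to r₁+(r₂−r₁)t = 3.981, giving a regular 24-gon of that circumradius (area = (24/2)·3.981²·sin(360°/24) = 49.23 mm²); the cube at (13.5, -2.5) is not intersected at this z (z outside [9, 19]); the sphere at (2.5, 15.5) is not intersected at this z (|z−center|=9.850 > r=9.5); Taking the union: only the cone is present, so the union is just that shape — area = 49.23 mm². Overall, the cross-section is a single solid region. Net area = 49.23 mm².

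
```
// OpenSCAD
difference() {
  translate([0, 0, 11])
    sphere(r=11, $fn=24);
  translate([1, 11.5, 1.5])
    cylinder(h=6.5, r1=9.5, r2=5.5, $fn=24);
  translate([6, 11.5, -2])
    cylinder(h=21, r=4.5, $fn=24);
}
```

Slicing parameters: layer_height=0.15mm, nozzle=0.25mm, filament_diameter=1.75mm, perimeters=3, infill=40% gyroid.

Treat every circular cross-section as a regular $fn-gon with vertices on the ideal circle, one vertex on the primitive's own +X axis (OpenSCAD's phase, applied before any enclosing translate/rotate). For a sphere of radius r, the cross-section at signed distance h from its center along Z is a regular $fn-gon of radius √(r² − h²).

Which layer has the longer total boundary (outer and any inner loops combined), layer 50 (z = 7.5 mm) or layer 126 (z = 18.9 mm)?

layer 50 (z = 7.5 mm)

Layer 50 (z = 7.5): the r=11 sphere slices to a regular 24-gon of circumradius 10.428 (√(r²−h²) with h=3.5 from center) (perimeter = 2·24·10.428·sin(180°/24) = 65.34 mm); the cone at (1, 11.5): at t=0.923 of its height the radius interpolates to r₁+(r₂−r₁)t = 5.808, giving a regular 24-gon of that circumradius (perimeter = 2·24·5.808·sin(180°/24) = 36.39 mm); the r=4.5 cylinder at (6, 11.5) contributes a regular 24-gon of circumradius 4.5 (perimeter = 2·24·4.500·sin(180°/24) = 28.19 mm); Taking the first minus the rest: starting from the r=11 sphere, the cone at (1, 11.5) partially overlaps it — only the 33.51 mm² overlap (of its 104.76 mm²) is removed, clipping the outline; the r=4.5 cylinder at (6, 11.5) partially overlaps it — only the 1.97 mm² overlap (of its 62.89 mm²) is removed, clipping the outline — boundary = 66.31 mm. So its perimeter = 66.31 mm. Layer 126 (z = 18.9): the r=11 sphere contributes a regular 24-gon of circumradius √(11²−7.9²) = 7.654 (perimeter = 2·24·7.654·sin(180°/24) = 47.96 mm); the cone at (1, 11.5) is not intersected at this z (z outside [1.5, 8]); the cylinder at (6, 11.5): section is a regular 24-gon, circumradius r=4.5 (perimeter = 2·24·4.500·sin(180°/24) = 28.19 mm); Subtracting the remaining from the first: starting from the r=11 sphere, the r=4.5 cylinder at (6, 11.5) misses the remaining region (no effect) — boundary = 47.96 mm. So its perimeter = 47.96 mm. Layer 50 is larger (66.31 vs 47.96 mm).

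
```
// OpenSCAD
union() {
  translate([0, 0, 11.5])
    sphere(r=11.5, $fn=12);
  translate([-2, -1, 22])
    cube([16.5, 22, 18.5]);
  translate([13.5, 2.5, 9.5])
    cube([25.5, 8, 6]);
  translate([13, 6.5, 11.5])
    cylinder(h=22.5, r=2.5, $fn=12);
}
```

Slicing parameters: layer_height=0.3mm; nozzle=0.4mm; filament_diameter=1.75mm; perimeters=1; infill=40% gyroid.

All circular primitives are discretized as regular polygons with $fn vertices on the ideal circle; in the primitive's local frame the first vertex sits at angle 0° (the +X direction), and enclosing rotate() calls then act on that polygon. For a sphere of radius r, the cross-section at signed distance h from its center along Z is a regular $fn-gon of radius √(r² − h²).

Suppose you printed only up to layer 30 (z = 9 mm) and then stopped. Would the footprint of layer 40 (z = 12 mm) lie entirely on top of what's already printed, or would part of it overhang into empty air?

part overhangs

Compare the two slices. At z = 9: the r=11.5 sphere slices to a regular 12-gon of circumradius 11.225 (√(r²−h²) with h=2.5 from center) (area = (12/2)·11.225²·sin(360°/12) = 378.00 mm²); the cube at (-2, -1) is not intersected at this z (z outside [22, 40.5]); the cube at (13.5, 2.5) does not reach this height (z outside [9.5, 15.5]); the cylinder at (13, 6.5) is not intersected at this z (z outside [11.5, 34]); Taking the union: only the r=11.5 sphere is present, so the union is just that shape — area = 378.00 mm². At z = 12: the r=11.5 sphere slices to a regular 12-gon of circumradius 11.489 (√(r²−h²) with h=0.5 from center) (area = (12/2)·11.489²·sin(360°/12) = 396.00 mm²); the cube at (-2, -1) is not intersected at this z (z outside [22, 40.5]); the cube at (13.5, 2.5) is present — its section is the full 25.5×8 rectangle (area 204.00 mm²); the cylinder at (13, 6.5): section is a regular 12-gon, circumradius r=2.5 (area = (12/2)·2.500²·sin(360°/12) = 18.75 mm²); Combining (union): the regions partially overlap — summed areas 618.75 mm² minus the doubly-counted overlap 6.94 mm² gives 611.81 mm² — area = 611.81 mm². Checking containment: at z = 12 the cross-section extends beyond the z = 9 cross-section by about 233.81 mm².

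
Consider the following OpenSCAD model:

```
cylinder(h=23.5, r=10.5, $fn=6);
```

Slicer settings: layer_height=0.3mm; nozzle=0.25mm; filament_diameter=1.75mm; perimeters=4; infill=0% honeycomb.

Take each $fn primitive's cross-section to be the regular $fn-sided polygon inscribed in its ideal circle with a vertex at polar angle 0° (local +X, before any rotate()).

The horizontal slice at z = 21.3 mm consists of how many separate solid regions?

1

At z = 21.3 mm: the r=10.5 cylinder gives a regular 6-gon of circumradius 10.5 (constant along its height). The result has 1 disconnected region.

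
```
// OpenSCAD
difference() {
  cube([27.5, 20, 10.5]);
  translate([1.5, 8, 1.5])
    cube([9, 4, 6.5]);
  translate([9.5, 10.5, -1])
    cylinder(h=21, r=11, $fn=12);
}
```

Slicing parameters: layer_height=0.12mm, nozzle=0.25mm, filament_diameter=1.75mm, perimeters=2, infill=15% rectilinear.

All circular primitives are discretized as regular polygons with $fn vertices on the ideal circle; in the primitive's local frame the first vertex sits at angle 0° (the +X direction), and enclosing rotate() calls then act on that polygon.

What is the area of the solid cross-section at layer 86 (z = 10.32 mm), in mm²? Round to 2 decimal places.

At z = 10.32 mm: the cube (footprint 27.5×20) is included at this height (area 550.00 mm²); the cube at (1.5, 8) does not reach this height (z outside [1.5, 8]); the r=11 cylinder at (9.5, 10.5) contributes a regular 12-gon of circumradius 11 (area = (12/2)·11.000²·sin(360°/12) = 363.00 mm²); Taking the first minus the rest: starting from the 27.5×20 cube (550.00 mm²), the r=11 cylinder at (9.5, 10.5) partially overlaps it — only the 345.28 mm² overlap (of its 363.00 mm²) is removed, clipping the outline — area = 204.72 mm². Overall, the cross-section has 3 separate islands. Net area = 204.72 mm².

204.72 mm²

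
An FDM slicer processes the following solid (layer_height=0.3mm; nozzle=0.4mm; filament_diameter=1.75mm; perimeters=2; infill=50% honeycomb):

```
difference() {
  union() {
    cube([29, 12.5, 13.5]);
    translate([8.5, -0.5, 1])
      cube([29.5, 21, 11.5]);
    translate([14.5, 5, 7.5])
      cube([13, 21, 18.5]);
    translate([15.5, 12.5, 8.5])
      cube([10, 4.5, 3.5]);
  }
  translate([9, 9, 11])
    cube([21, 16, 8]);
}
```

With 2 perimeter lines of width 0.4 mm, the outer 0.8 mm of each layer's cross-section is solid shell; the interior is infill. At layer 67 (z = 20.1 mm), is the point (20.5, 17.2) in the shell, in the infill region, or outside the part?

infill

At z = 20.1 mm: the cube is absent (z outside [0, 13.5]); the cube at (8.5, -0.5) is absent (z outside [1, 12.5]); the cube at (14.5, 5) (footprint 13×21) is included at this height; the cube at (15.5, 12.5) is absent (z outside [8.5, 12]); Taking the union: only the 13×21 cube at (14.5, 5) is present, so the union is just that shape — 1 connected region; the cube at (9, 9) is not intersected at this z (z outside [11, 19]); Taking the first minus the rest: none of the subtracted shapes is present at this height, so that combined region is unchanged — 1 connected region. Overall, the cross-section is a single solid region. The nearest boundary edge runs (14.50, 26.00)→(14.50, 5.00); distance from the point to it = 6.00 mm. The point is inside the cross-section and 6.00 mm from the nearest boundary — more than the 0.8 mm shell width (2 × 0.4), so it's in the infill interior.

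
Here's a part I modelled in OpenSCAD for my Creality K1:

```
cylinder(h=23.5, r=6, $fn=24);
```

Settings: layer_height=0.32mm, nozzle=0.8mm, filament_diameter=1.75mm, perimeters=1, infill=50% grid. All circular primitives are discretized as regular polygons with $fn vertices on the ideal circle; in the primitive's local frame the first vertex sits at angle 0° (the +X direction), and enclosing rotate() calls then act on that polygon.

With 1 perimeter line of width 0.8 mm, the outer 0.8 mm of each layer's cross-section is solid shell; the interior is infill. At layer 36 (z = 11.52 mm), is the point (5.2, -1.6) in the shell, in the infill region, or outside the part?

At z = 11.52 mm: the cylinder: section is a regular 24-gon, circumradius r=6. Overall, the cross-section is a single solid region. The nearest boundary edge runs (5.20, -3.00)→(5.80, -1.55); distance from the point to it = 0.53 mm. The point is inside the cross-section, 0.53 mm from the nearest boundary — within the 0.8 mm shell band (1 × 0.8).

shell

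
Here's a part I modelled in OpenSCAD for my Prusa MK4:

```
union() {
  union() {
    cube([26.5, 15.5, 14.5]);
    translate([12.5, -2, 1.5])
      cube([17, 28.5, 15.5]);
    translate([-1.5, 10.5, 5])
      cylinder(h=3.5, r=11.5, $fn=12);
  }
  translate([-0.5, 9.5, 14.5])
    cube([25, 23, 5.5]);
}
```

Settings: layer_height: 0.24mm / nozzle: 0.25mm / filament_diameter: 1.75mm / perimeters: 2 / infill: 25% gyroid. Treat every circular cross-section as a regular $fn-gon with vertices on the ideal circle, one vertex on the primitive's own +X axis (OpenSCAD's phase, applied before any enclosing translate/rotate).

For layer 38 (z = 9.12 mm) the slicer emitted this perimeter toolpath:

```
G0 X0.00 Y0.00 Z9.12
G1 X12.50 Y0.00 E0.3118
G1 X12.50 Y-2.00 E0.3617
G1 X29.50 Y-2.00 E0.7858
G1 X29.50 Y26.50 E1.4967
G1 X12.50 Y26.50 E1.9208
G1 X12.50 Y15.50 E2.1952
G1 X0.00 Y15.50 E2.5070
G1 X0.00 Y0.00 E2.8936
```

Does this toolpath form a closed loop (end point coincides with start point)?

Start point (G0): (0.00, 0.00). End point (last G1): the path returns to the start — closed.

yes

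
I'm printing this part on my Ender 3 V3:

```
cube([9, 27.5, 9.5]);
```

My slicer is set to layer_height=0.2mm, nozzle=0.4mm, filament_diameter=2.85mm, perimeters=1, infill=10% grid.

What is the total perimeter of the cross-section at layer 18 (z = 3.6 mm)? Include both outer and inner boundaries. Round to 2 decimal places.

73.00 mm

At z = 3.6 mm: the cube is present — its section is the full 9×27.5 rectangle (perimeter 73.00 mm). Overall, the cross-section is a single solid region. Total boundary length (outer) = 73.00 mm.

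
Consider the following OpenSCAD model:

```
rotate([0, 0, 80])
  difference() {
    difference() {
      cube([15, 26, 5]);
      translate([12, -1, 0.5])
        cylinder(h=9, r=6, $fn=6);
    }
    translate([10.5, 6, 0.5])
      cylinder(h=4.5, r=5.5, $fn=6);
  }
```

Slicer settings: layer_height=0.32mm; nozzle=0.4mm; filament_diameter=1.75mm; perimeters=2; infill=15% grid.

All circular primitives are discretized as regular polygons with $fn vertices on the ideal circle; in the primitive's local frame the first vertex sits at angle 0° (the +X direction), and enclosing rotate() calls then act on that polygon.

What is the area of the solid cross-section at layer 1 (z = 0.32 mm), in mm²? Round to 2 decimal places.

At z = 0.32 mm: the cube (footprint 15×26) is included at this height (area 390.00 mm²); the cylinder at (12, -1) does not reach this height (z outside [0.5, 9.5]); Taking the first minus the rest: none of the subtracted shapes is present at this height, so the 15×26 cube is unchanged — area = 390.00 mm²; the cylinder at (10.5, 6) is not intersected at this z (z outside [0.5, 5]); Taking the first minus the rest: none of the subtracted shapes is present at this height, so that combined region is unchanged — area = 390.00 mm²; (whole slice rotated 80° about Z — lengths, areas and connectivity unchanged). Overall, the cross-section is a single solid region. Net area = 390.00 mm².

390.00 mm²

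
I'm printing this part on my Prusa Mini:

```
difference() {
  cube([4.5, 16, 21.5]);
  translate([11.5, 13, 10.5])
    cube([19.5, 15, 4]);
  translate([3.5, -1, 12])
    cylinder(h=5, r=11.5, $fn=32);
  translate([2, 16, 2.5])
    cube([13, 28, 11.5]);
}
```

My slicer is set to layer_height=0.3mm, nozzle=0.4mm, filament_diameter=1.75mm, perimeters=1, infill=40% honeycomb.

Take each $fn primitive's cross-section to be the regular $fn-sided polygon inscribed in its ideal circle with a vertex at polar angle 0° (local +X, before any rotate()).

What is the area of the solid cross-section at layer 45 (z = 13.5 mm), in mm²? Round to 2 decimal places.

At z = 13.5 mm: the cube is present — its section is the full 4.5×16 rectangle (area 72.00 mm²); the 19.5×15 cube at (11.5, 13) contributes its full rectangle (area 292.50 mm²); the r=11.5 cylinder at (3.5, -1) contributes a regular 32-gon of circumradius 11.5 (area = (32/2)·11.500²·sin(360°/32) = 412.81 mm²); the cube at (2, 16) is present — its section is the full 13×28 rectangle (area 364.00 mm²); Taking the first minus the rest: starting from the 4.5×16 cube (72.00 mm²), the 19.5×15 cube at (11.5, 13) misses the remaining region (no effect); the r=11.5 cylinder at (3.5, -1) partially overlaps it — only the 46.44 mm² overlap (of its 412.81 mm²) is removed, clipping the outline; the 13×28 cube at (2, 16) misses the remaining region (no effect) — area = 25.56 mm². Overall, the cross-section is a single solid region. Net area = 25.56 mm².

25.56 mm²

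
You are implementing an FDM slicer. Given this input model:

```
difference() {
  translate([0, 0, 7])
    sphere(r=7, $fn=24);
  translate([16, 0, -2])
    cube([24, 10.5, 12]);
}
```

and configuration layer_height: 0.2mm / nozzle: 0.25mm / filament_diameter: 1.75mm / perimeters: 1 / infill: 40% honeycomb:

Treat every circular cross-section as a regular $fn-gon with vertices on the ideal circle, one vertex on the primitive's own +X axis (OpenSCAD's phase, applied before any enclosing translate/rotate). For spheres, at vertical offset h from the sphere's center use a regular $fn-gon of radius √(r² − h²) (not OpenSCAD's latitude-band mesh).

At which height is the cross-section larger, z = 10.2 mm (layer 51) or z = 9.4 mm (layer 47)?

Layer 51 (z = 10.2): the sphere: section is a regular 24-gon, circumradius = √(r²−h²) = √(7²−3.2²) = 6.226 (area = (24/2)·6.226²·sin(360°/24) = 120.38 mm²); the cube at (16, 0) is absent (z outside [-2, 10]); After the difference (first − rest): none of the subtracted shapes is present at this height, so the r=7 sphere is unchanged — area = 120.38 mm². So its area = 120.38 mm². Layer 47 (z = 9.4): the r=7 sphere slices to a regular 24-gon of circumradius 6.576 (√(r²−h²) with h=2.4 from center) (area = (24/2)·6.576²·sin(360°/24) = 134.30 mm²); the cube at (16, 0) (footprint 24×10.5) is included at this height (area 252.00 mm²); Taking the first minus the rest: starting from the r=7 sphere (134.30 mm²), the 24×10.5 cube at (16, 0) misses the remaining region (no effect) — area = 134.30 mm². So its area = 134.30 mm². Layer 47 is larger (134.30 vs 120.38 mm²).

layer 47 (z = 9.4 mm)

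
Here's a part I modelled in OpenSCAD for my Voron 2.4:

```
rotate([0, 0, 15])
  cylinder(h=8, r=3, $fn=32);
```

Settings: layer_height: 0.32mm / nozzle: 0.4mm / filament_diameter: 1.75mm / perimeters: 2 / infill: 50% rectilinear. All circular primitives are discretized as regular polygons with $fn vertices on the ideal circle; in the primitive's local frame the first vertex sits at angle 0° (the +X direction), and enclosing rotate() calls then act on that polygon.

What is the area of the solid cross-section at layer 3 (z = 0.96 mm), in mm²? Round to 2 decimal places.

28.09 mm²

At z = 0.96 mm: the r=3 cylinder gives a regular 32-gon of circumradius 3 (constant along its height) (area = (32/2)·3.000²·sin(360°/32) = 28.09 mm²); (whole slice rotated 15° about Z — lengths, areas and connectivity unchanged). Overall, the cross-section is a single solid region. Net area = 28.09 mm².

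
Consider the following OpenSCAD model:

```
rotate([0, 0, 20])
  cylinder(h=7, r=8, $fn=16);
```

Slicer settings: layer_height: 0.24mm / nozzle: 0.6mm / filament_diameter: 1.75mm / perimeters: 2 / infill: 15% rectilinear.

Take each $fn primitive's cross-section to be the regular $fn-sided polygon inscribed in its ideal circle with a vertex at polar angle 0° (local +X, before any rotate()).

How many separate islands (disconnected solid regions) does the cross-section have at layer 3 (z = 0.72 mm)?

1

At z = 0.72 mm: the cylinder: section is a regular 16-gon, circumradius r=8; (whole slice rotated 20° about Z — lengths, areas and connectivity unchanged). Overall, the cross-section is a single solid region. Island count = 1.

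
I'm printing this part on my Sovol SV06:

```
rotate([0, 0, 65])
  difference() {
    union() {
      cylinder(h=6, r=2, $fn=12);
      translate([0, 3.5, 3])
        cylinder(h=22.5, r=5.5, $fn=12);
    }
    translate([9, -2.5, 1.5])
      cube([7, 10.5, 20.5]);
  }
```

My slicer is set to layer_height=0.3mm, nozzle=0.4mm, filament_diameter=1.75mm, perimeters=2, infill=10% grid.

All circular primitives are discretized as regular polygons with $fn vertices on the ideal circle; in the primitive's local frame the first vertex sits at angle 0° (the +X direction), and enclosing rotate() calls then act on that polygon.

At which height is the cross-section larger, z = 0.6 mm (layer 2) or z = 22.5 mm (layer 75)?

layer 75 (z = 22.5 mm)

Layer 2 (z = 0.6): the cylinder: section is a regular 12-gon, circumradius r=2 (area = (12/2)·2.000²·sin(360°/12) = 12.00 mm²); the cylinder at (0, 3.5) is not intersected at this z (z outside [3, 25.5]); Combining (union): only the r=2 cylinder is present, so the union is just that shape — area = 12.00 mm²; the cube at (9, -2.5) is absent (z outside [1.5, 22]); Taking the first minus the rest: none of the subtracted shapes is present at this height, so that combined region is unchanged — area = 12.00 mm²; (rotated 65° about Z; rotation is an isometry so areas/perimeters/island counts are preserved). So its area = 12.00 mm². Layer 75 (z = 22.5): the cylinder does not reach this height (z outside [0, 6]); the r=5.5 cylinder at (0, 3.5) contributes a regular 12-gon of circumradius 5.5 (area = (12/2)·5.500²·sin(360°/12) = 90.75 mm²); Combining (union): only the r=5.5 cylinder at (0, 3.5) is present, so the union is just that shape — area = 90.75 mm²; the cube at (9, -2.5) does not reach this height (z outside [1.5, 22]); Taking the first minus the rest: none of the subtracted shapes is present at this height, so that combined region is unchanged — area = 90.75 mm²; (whole slice rotated 65° about Z — lengths, areas and connectivity unchanged). So its area = 90.75 mm². Layer 75 is larger (90.75 vs 12.00 mm²).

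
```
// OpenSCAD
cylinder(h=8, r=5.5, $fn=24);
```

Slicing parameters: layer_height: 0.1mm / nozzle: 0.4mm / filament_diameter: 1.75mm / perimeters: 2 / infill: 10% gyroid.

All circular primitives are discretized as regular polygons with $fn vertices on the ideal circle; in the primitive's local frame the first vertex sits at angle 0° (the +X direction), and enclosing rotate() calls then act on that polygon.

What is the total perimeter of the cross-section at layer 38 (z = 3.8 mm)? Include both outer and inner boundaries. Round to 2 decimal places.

34.46 mm

At z = 3.8 mm: the r=5.5 cylinder gives a regular 24-gon of circumradius 5.5 (constant along its height) (perimeter = 2·24·5.500·sin(180°/24) = 34.46 mm). Overall, the cross-section is a single solid region. Total boundary length (outer) = 34.46 mm.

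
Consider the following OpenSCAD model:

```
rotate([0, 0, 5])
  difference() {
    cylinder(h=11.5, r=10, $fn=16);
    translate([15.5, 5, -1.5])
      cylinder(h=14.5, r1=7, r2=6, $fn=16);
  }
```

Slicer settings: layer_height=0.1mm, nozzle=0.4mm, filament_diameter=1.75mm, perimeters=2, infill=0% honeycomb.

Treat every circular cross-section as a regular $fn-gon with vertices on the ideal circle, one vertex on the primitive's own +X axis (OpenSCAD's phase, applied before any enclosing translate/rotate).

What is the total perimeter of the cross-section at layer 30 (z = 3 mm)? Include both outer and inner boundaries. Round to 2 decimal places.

62.43 mm

At z = 3 mm: the r=10 cylinder contributes a regular 16-gon of circumradius 10 (perimeter = 2·16·10.000·sin(180°/16) = 62.43 mm); the cone at (15.5, 5) (r1=7→r2=6) has section circumradius 6.690 here — a regular 16-gon (perimeter = 2·16·6.690·sin(180°/16) = 41.76 mm); Subtracting the remaining from the first: starting from the r=10 cylinder, the cone at (15.5, 5) partially overlaps it — only the 0.35 mm² overlap (of its 137.01 mm²) is removed, clipping the outline — boundary = 62.43 mm; (whole slice rotated 5° about Z — lengths, areas and connectivity unchanged). Overall, the cross-section is a single solid region. Total boundary length (outer) = 62.43 mm.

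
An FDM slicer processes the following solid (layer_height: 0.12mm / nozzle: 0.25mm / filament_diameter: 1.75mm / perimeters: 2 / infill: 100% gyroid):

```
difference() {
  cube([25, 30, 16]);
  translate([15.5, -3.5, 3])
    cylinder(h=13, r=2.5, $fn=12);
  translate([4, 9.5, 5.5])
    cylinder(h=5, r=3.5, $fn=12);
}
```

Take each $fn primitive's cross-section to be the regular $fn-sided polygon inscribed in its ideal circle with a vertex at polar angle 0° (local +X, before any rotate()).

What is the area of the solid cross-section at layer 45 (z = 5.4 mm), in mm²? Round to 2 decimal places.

At z = 5.4 mm: the 25×30 cube contributes its full rectangle (area 750.00 mm²); the r=2.5 cylinder at (15.5, -3.5) gives a regular 12-gon of circumradius 2.5 (constant along its height) (area = (12/2)·2.500²·sin(360°/12) = 18.75 mm²); the cylinder at (4, 9.5) is absent (z outside [5.5, 10.5]); Subtracting the remaining from the first: starting from the 25×30 cube (750.00 mm²), the r=2.5 cylinder at (15.5, -3.5) misses the remaining region (no effect) — area = 750.00 mm². Overall, the cross-section is a single solid region. Net area = 750.00 mm².

750.00 mm²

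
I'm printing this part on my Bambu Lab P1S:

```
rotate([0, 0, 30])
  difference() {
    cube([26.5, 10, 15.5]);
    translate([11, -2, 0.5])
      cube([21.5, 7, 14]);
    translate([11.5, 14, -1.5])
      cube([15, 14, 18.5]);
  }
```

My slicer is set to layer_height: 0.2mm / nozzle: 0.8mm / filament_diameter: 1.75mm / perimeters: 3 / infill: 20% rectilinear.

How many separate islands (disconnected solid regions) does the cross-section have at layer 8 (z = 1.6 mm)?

At z = 1.6 mm: the 26.5×10 cube contributes its full rectangle; the cube at (11, -2) is present — its section is the full 21.5×7 rectangle; the 15×14 cube at (11.5, 14) contributes its full rectangle; After the difference (first − rest): starting from the 26.5×10 cube, the 21.5×7 cube at (11, -2) partially overlaps it — only the 77.50 mm² overlap (of its 150.50 mm²) is removed, clipping the outline; the 15×14 cube at (11.5, 14) misses the remaining region (no effect) — 1 connected region; (rotated 30° about Z; rotation is an isometry so areas/perimeters/island counts are preserved). Overall, the cross-section is a single solid region. Island count = 1.

1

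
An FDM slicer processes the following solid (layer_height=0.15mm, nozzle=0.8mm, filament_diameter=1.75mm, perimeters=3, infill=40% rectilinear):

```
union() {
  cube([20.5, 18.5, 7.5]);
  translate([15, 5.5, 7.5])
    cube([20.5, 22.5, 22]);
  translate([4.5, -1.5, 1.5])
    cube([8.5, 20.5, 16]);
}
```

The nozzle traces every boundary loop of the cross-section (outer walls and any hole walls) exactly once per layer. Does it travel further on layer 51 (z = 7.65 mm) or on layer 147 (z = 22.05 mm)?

Layer 51 (z = 7.65): the cube is not intersected at this z (z outside [0, 7.5]); the cube at (15, 5.5) (footprint 20.5×22.5) is included at this height (perimeter 86.00 mm); the 8.5×20.5 cube at (4.5, -1.5) contributes its full rectangle (perimeter 58.00 mm); Merging all regions: the 2 present regions are separate (no shared area or edge), so areas and boundary lengths simply add and each stays a separate island — boundary = 144.00 mm. So its perimeter = 144.00 mm. Layer 147 (z = 22.05): the cube is not intersected at this z (z outside [0, 7.5]); the cube at (15, 5.5) is present — its section is the full 20.5×22.5 rectangle (perimeter 86.00 mm); the cube at (4.5, -1.5) does not reach this height (z outside [1.5, 17.5]); Combining (union): only the 20.5×22.5 cube at (15, 5.5) is present, so the union is just that shape — boundary = 86.00 mm. So its perimeter = 86.00 mm. Layer 51 is larger (144.00 vs 86.00 mm).

layer 51 (z = 7.65 mm)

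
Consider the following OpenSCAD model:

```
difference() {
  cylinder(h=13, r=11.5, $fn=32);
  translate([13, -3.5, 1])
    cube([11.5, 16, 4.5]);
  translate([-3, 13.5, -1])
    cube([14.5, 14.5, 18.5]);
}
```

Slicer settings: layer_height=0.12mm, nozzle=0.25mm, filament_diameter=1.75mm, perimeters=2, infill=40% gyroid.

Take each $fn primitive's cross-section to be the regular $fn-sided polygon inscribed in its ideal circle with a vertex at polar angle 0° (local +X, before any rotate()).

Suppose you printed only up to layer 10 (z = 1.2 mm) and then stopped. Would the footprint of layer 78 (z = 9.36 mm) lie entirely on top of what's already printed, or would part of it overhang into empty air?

entirely on top

Compare the two slices. At z = 1.2: the r=11.5 cylinder gives a regular 32-gon of circumradius 11.5 (constant along its height) (area = (32/2)·11.500²·sin(360°/32) = 412.81 mm²); the cube at (13, -3.5) is present — its section is the full 11.5×16 rectangle (area 184.00 mm²); the cube at (-3, 13.5) is present — its section is the full 14.5×14.5 rectangle (area 210.25 mm²); After the difference (first − rest): starting from the r=11.5 cylinder (412.81 mm²), the 11.5×16 cube at (13, -3.5) misses the remaining region (no effect); the 14.5×14.5 cube at (-3, 13.5) misses the remaining region (no effect) — area = 412.81 mm². At z = 9.36: the cylinder: section is a regular 32-gon, circumradius r=11.5 (area = (32/2)·11.500²·sin(360°/32) = 412.81 mm²); the cube at (13, -3.5) does not reach this height (z outside [1, 5.5]); the cube at (-3, 13.5) is present — its section is the full 14.5×14.5 rectangle (area 210.25 mm²); Subtracting the remaining from the first: starting from the r=11.5 cylinder (412.81 mm²), the 14.5×14.5 cube at (-3, 13.5) misses the remaining region (no effect) — area = 412.81 mm². Checking containment: the cross-section at z = 9.36 is a subset of the cross-section at z = 1.2.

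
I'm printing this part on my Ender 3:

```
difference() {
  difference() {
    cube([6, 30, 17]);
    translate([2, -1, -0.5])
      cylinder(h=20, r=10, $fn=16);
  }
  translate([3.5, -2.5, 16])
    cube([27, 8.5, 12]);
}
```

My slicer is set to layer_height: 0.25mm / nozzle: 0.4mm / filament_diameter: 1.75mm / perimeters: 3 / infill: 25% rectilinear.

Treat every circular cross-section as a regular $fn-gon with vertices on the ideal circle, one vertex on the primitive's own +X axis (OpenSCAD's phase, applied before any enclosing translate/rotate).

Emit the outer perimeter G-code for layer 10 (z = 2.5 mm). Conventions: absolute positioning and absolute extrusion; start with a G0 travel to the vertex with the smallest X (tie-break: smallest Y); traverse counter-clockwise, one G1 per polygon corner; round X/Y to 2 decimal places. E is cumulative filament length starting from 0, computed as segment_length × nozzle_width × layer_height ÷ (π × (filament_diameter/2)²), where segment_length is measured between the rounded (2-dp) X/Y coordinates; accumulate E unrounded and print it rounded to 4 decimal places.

At z = 2.5 mm: the 6×30 cube contributes its full rectangle; the cylinder at (2, -1): section is a regular 16-gon, circumradius r=10; Taking the first minus the rest: starting from the 6×30 cube, the r=10 cylinder at (2, -1) partially overlaps it — only the 52.00 mm² overlap (of its 306.15 mm²) is removed, clipping the outline — 1 connected region; the cube at (3.5, -2.5) is not intersected at this z (z outside [16, 28]); After the difference (first − rest): none of the subtracted shapes is present at this height, so the result so far is unchanged — 1 connected region. The outline is a single polygon with 6 vertices. Extrusion per mm of travel: 0.4 × 0.25 / (π × 0.875²) = 0.041575. Accumulating E over each segment gives final E = 2.3046.

G0 X0.00 Y8.60 Z2.50
G1 X2.00 Y9.00 E0.0848
G1 X5.83 Y8.24 E0.2471
G1 X6.00 Y8.12 E0.2558
G1 X6.00 Y30.00 E1.1655
G1 X0.00 Y30.00 E1.4149
G1 X0.00 Y8.60 E2.3046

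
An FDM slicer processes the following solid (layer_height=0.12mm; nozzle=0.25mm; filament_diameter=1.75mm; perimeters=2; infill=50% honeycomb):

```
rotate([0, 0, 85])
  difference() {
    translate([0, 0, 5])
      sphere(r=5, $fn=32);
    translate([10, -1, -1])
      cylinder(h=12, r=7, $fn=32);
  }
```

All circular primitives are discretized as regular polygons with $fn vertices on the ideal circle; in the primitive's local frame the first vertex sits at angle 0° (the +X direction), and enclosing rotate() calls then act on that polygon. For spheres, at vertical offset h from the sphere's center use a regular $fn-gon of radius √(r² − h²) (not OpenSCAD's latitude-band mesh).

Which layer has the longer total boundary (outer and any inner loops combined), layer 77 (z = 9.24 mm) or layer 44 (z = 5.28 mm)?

Layer 77 (z = 9.24): the sphere: section is a regular 32-gon, circumradius = √(r²−h²) = √(5²−4.24²) = 2.650 (perimeter = 2·32·2.650·sin(180°/32) = 16.62 mm); the cylinder at (10, -1): section is a regular 32-gon, circumradius r=7 (perimeter = 2·32·7.000·sin(180°/32) = 43.91 mm); Taking the first minus the rest: starting from the r=5 sphere, the r=7 cylinder at (10, -1) misses the remaining region (no effect) — boundary = 16.62 mm; (rotated 85° about Z; rotation is an isometry so areas/perimeters/island counts are preserved). So its perimeter = 16.62 mm. Layer 44 (z = 5.28): the r=5 sphere contributes a regular 32-gon of circumradius √(5²−0.28²) = 4.992 (perimeter = 2·32·4.992·sin(180°/32) = 31.32 mm); the r=7 cylinder at (10, -1) contributes a regular 32-gon of circumradius 7 (perimeter = 2·32·7.000·sin(180°/32) = 43.91 mm); After the difference (first − rest): starting from the r=5 sphere, the r=7 cylinder at (10, -1) partially overlaps it — only the 8.21 mm² overlap (of its 152.95 mm²) is removed, clipping the outline — boundary = 31.02 mm; (whole slice rotated 85° about Z — lengths, areas and connectivity unchanged). So its perimeter = 31.02 mm. Layer 44 is larger (31.02 vs 16.62 mm).

layer 44 (z = 5.28 mm)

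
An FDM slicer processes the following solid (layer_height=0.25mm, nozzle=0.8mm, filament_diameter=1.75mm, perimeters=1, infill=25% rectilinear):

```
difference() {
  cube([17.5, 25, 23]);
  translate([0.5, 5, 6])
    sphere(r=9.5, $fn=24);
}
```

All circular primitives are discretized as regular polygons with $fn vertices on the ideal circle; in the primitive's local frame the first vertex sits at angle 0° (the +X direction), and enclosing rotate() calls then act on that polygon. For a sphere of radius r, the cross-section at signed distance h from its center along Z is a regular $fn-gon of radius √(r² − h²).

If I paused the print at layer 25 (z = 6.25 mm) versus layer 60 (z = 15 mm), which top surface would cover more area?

layer 60 (z = 15 mm)

Layer 25 (z = 6.25): the cube (footprint 17.5×25) is included at this height (area 437.50 mm²); the r=9.5 sphere at (0.5, 5) slices to a regular 24-gon of circumradius 9.497 (√(r²−h²) with h=0.25 from center) (area = (24/2)·9.497²·sin(360°/24) = 280.11 mm²); Taking the first minus the rest: starting from the 17.5×25 cube (437.50 mm²), the r=9.5 sphere at (0.5, 5) partially overlaps it — only the 122.17 mm² overlap (of its 280.11 mm²) is removed, clipping the outline — area = 315.33 mm². So its area = 315.33 mm². Layer 60 (z = 15): the cube (footprint 17.5×25) is included at this height (area 437.50 mm²); the r=9.5 sphere at (0.5, 5) contributes a regular 24-gon of circumradius √(9.5²−9²) = 3.041 (area = (24/2)·3.041²·sin(360°/24) = 28.73 mm²); Subtracting the remaining from the first: starting from the 17.5×25 cube (437.50 mm²), the r=9.5 sphere at (0.5, 5) partially overlaps it — only the 17.37 mm² overlap (of its 28.73 mm²) is removed, clipping the outline — area = 420.13 mm². So its area = 420.13 mm². Layer 60 is larger (420.13 vs 315.33 mm²).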